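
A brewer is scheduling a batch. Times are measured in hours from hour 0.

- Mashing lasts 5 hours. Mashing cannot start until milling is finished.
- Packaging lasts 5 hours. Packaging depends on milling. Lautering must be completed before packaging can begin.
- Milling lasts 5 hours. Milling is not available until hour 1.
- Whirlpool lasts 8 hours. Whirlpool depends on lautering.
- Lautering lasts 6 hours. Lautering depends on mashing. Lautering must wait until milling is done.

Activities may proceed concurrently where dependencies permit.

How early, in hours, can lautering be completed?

17

Milling cannot begin until its own release at hour 1. It runs from hour 1 to 1 + 5 = hour 6.
After milling (finishes hour 6), mashing can start at hour 6 and finishes at hour 11.
Lautering cannot start until mashing (finishes hour 11); milling (finishes hour 6). The controlling bound is hour 11, so lautering finishes at 11 + 6 = hour 17.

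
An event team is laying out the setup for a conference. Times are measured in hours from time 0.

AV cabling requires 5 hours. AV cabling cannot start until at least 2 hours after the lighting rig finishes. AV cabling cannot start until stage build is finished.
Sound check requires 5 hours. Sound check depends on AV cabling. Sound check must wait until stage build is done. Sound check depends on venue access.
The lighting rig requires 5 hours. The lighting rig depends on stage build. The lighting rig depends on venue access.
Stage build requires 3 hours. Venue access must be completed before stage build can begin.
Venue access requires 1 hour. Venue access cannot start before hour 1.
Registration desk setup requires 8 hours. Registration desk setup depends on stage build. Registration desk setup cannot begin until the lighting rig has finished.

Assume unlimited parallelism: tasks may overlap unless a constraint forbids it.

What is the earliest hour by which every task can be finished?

Venue access cannot begin until its own release at hour 1. It runs from hour 1 to 1 + 1 = hour 2.
Stage build waits on venue access (finishes hour 2), so it starts at hour 2 and finishes at 2 + 3 = hour 5.
The lighting rig has to wait for stage build (finishes hour 5); venue access (finishes hour 2). The latest of these is hour 5, so the lighting rig runs hour 5 to 5 + 5 = hour 10.
For registration desk setup: stage build (finishes hour 5); the lighting rig (finishes hour 10). Taking the maximum gives a start of hour 10, and it finishes at 10 + 8 = hour 18.
AV cabling cannot start until the lighting rig (finishes hour 10, plus 2-hour gap → hour 12); stage build (finishes hour 5). The controlling bound is hour 12, so AV cabling finishes at 12 + 5 = hour 17.
Sound check needs all of AV cabling (finishes hour 17); stage build (finishes hour 5); venue access (finishes hour 2). That puts its earliest start at hour 17; it finishes at 17 + 5 = hour 22.
All tasks are finished once the last one completes. Finish times: Venue access at 2, Stage build at 5, The lighting rig at 10, AV cabling at 17, Registration desk setup at 18, Sound check at 22. The latest is hour 22.

22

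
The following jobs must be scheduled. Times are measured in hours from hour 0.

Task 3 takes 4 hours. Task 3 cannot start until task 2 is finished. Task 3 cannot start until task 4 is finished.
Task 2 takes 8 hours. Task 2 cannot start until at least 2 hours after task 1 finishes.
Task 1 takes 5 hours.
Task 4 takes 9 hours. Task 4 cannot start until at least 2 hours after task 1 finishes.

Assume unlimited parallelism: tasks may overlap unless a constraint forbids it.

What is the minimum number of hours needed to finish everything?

Task 1 has no prerequisites, so it starts at hour 0 and finishes at hour 5.
After task 1 (finishes hour 5, plus 2-hour gap → hour 7), task 4 can start at hour 7 and finishes at hour 16.
Task 2 waits on task 1 (finishes hour 5, plus 2-hour gap → hour 7), so it starts at hour 7 and finishes at 7 + 8 = hour 15.
Task 3 has to wait for task 2 (finishes hour 15); task 4 (finishes hour 16). The latest of these is hour 16, so task 3 runs hour 16 to 16 + 4 = hour 20.
All tasks are finished once the last one completes. Finish times: Task 1 at 5, Task 2 at 15, Task 3 at 20, Task 4 at 16. The latest is hour 20.

20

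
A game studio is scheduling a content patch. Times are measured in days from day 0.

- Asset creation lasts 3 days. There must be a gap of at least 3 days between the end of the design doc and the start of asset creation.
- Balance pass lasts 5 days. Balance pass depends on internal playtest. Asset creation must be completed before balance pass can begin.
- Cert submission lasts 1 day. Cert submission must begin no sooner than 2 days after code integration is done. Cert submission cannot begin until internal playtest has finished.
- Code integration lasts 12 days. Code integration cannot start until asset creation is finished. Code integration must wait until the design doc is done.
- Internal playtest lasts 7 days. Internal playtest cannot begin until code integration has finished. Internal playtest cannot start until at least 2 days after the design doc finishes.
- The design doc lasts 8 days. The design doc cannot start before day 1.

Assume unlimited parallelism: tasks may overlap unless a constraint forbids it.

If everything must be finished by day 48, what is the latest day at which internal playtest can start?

36

Balance pass must finish by day 48; it takes 5 days, so it must start by 48 − 5 = day 43.
Cert submission must finish by day 48; it takes 1 day, so it must start by 48 − 1 = day 47.
For internal playtest: balance pass (must start by day 43); cert submission (must start by day 47). The most restrictive is day 43; with a 7-day duration, internal playtest must start by day 36.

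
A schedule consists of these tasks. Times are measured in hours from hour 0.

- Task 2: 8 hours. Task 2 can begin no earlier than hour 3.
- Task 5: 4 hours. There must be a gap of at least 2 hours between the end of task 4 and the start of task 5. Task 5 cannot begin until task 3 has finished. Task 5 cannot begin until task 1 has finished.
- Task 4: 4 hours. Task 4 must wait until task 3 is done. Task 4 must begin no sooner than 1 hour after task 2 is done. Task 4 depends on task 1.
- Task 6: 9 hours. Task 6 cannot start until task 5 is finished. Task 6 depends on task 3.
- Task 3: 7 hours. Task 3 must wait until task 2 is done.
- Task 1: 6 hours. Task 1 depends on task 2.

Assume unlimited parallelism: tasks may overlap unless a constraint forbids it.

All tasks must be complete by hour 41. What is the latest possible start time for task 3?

Nothing follows task 6; the deadline of hour 41 is its only limit. It must start by 41 − 9 = hour 32.
Task 5 must finish before task 6 (must start by hour 32). With a 4-hour duration, task 5 must start by 32 − 4 = hour 28.
Task 4 feeds into task 5 (must start by hour 28, minus 2-hour gap → hour 26); so task 4 must finish by hour 26 and therefore start by hour 22.
Task 3 has several dependents: task 4 (must start by hour 22); task 5 (must start by hour 28); task 6 (must start by hour 32). The earliest of those limits is hour 22, so task 3 must start by 22 − 7 = hour 15.

15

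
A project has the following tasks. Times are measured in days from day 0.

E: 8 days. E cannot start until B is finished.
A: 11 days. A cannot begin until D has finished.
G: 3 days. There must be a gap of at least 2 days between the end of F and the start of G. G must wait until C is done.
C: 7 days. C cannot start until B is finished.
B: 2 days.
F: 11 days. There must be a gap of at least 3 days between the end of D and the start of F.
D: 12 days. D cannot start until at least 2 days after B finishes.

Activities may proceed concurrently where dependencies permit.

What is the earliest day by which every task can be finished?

Nothing blocks B, so it runs from day 0 to day 2.
E waits on B (finishes day 2), so it starts at day 2 and finishes at 2 + 8 = day 10.
D cannot begin until B (finishes day 2, plus 2-day gap → day 4). It runs from day 4 to 4 + 12 = day 16.
F waits on D (finishes day 16, plus 3-day gap → day 19), so it starts at day 19 and finishes at 19 + 11 = day 30.
A waits on D (finishes day 16), so it starts at day 16 and finishes at 16 + 11 = day 27.
C waits on B (finishes day 2), so it starts at day 2 and finishes at 2 + 7 = day 9.
G has to wait for F (finishes day 30, plus 2-day gap → day 32); C (finishes day 9). The latest of these is day 32, so G runs day 32 to 32 + 3 = day 35.
All tasks are finished once the last one completes. Finish times: A at 27, B at 2, C at 9, D at 16, E at 10, F at 30, G at 35. The latest is day 35.

35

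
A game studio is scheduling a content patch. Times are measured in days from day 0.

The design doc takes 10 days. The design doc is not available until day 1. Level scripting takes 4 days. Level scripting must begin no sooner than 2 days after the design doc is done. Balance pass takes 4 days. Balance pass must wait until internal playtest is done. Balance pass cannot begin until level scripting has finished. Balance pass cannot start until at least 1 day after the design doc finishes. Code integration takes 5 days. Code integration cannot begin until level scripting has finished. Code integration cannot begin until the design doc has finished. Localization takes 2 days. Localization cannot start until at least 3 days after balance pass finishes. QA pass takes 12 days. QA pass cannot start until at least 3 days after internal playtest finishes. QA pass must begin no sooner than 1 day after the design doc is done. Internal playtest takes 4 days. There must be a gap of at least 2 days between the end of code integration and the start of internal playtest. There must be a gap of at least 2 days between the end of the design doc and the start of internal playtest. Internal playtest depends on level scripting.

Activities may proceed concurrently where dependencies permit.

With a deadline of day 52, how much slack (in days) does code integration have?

9

After its own release at day 1, the design doc can start at day 1 and finishes at day 11.
Level scripting waits on the design doc (finishes day 11, plus 2-day gap → day 13), so it starts at day 13 and finishes at 13 + 4 = day 17.
For code integration: level scripting (finishes day 17); the design doc (finishes day 11). Taking the maximum gives a start of day 17, and it finishes at 17 + 5 = day 22.

Working backward from the deadline:
Localization has no dependents, so it just needs to finish by day 52. Starting by 52 − 2 = day 50 achieves that.
Balance pass must finish before localization (must start by day 50, minus 3-day gap → day 47). With a 4-day duration, balance pass must start by 47 − 4 = day 43.
QA pass must finish by day 52; it takes 12 days, so it must start by 52 − 12 = day 40.
Internal playtest has several dependents: balance pass (must start by day 43); QA pass (must start by day 40, minus 3-day gap → day 37). The earliest of those limits is day 37, so internal playtest must start by 37 − 4 = day 33.
Code integration must finish before internal playtest (must start by day 33, minus 2-day gap → day 31). With a 5-day duration, code integration must start by 31 − 5 = day 26.
So code integration can start as early as day 17 and as late as day 26, giving 26 − 17 = 9 days of slack.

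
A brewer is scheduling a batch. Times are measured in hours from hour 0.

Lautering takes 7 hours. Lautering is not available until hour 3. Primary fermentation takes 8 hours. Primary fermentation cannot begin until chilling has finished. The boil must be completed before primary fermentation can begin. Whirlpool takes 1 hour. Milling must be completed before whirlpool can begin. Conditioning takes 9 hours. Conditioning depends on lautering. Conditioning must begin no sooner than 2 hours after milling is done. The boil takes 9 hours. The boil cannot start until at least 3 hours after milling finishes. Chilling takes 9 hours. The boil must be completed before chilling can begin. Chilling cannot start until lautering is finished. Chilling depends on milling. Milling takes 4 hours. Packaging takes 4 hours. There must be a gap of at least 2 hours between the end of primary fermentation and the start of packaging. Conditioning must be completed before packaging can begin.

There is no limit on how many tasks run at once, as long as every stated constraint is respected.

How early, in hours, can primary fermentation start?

25

Lautering waits on its own release at hour 3, so it starts at hour 3 and finishes at 3 + 7 = hour 10.
Milling can start immediately at hour 0; it finishes at hour 4.
The boil cannot begin until milling (finishes hour 4, plus 3-hour gap → hour 7). It runs from hour 7 to 7 + 9 = hour 16.
Chilling has to wait for the boil (finishes hour 16); lautering (finishes hour 10); milling (finishes hour 4). The latest of these is hour 16, so chilling runs hour 16 to 16 + 9 = hour 25.
Primary fermentation waits on chilling (finishes hour 25); the boil (finishes hour 16). The latest of these is hour 25, which is the earliest primary fermentation can start.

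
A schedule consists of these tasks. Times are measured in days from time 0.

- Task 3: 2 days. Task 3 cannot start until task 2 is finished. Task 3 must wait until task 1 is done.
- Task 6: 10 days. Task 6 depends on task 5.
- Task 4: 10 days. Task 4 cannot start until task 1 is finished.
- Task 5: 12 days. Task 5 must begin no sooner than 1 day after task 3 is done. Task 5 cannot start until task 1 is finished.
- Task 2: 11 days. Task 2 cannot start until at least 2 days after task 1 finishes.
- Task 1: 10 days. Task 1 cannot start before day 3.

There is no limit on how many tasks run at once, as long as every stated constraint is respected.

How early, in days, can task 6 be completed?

After its own release at day 3, task 1 can start at day 3 and finishes at day 13.
Task 2 cannot begin until task 1 (finishes day 13, plus 2-day gap → day 15). It runs from day 15 to 15 + 11 = day 26.
Task 3 has to wait for task 2 (finishes day 26); task 1 (finishes day 13). The latest of these is day 26, so task 3 runs day 26 to 26 + 2 = day 28.
Task 5 has to wait for task 3 (finishes day 28, plus 1-day gap → day 29); task 1 (finishes day 13). The latest of these is day 29, so task 5 runs day 29 to 29 + 12 = day 41.
Task 6 waits on task 5 (finishes day 41), so it starts at day 41 and finishes at 41 + 10 = day 51.

51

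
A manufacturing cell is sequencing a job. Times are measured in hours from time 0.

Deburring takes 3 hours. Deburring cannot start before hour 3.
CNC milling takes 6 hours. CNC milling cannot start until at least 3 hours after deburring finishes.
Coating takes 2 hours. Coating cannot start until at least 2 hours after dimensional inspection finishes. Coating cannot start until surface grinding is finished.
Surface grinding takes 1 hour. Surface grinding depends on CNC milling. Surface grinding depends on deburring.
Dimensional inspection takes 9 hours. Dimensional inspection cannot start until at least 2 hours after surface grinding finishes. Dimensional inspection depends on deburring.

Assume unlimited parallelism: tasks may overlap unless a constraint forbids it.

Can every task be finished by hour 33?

Deburring waits on its own release at hour 3, so it starts at hour 3 and finishes at 3 + 3 = hour 6.
After deburring (finishes hour 6, plus 3-hour gap → hour 9), CNC milling can start at hour 9 and finishes at hour 15.
For surface grinding: CNC milling (finishes hour 15); deburring (finishes hour 6). Taking the maximum gives a start of hour 15, and it finishes at 15 + 1 = hour 16.
Dimensional inspection needs all of surface grinding (finishes hour 16, plus 2-hour gap → hour 18); deburring (finishes hour 6). That puts its earliest start at hour 18; it finishes at 18 + 9 = hour 27.
Coating needs all of dimensional inspection (finishes hour 27, plus 2-hour gap → hour 29); surface grinding (finishes hour 16). That puts its earliest start at hour 29; it finishes at 29 + 2 = hour 31.
Every task is finished by hour 31, which is no later than the deadline of 33, so the schedule is feasible.

Yes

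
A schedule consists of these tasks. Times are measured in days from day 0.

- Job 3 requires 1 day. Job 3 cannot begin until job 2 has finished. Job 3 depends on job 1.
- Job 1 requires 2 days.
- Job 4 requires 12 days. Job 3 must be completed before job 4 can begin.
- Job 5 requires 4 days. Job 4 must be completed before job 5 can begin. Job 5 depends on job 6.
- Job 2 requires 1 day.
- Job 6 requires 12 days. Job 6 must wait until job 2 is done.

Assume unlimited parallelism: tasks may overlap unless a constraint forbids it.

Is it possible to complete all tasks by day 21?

Job 2 has no prerequisites, so it starts at day 0 and finishes at day 1.
After job 2 (finishes day 1), job 6 can start at day 1 and finishes at day 13.
Job 1 can start immediately at day 0; it finishes at day 2.
For job 3: job 2 (finishes day 1); job 1 (finishes day 2). Taking the maximum gives a start of day 2, and it finishes at 2 + 1 = day 3.
Job 4 cannot begin until job 3 (finishes day 3). It runs from day 3 to 3 + 12 = day 15.
Job 5 cannot start until job 4 (finishes day 15); job 6 (finishes day 13). The controlling bound is day 15, so job 5 finishes at 15 + 4 = day 19.
Every task is finished by day 19, which is no later than the deadline of 21, so the schedule is feasible.

Yes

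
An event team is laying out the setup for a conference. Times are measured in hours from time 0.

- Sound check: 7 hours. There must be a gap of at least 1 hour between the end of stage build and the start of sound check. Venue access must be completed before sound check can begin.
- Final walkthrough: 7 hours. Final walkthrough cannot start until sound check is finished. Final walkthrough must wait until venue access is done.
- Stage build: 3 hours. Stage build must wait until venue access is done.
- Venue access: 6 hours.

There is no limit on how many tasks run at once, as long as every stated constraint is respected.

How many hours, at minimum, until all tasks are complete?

24

Venue access can start immediately at hour 0; it finishes at hour 6.
Stage build cannot begin until venue access (finishes hour 6). It runs from hour 6 to 6 + 3 = hour 9.
Sound check has to wait for stage build (finishes hour 9, plus 1-hour gap → hour 10); venue access (finishes hour 6). The latest of these is hour 10, so sound check runs hour 10 to 10 + 7 = hour 17.
Final walkthrough has to wait for sound check (finishes hour 17); venue access (finishes hour 6). The latest of these is hour 17, so final walkthrough runs hour 17 to 17 + 7 = hour 24.
All tasks are finished once the last one completes. Finish times: Venue access at 6, Stage build at 9, Sound check at 17, Final walkthrough at 24. The latest is hour 24.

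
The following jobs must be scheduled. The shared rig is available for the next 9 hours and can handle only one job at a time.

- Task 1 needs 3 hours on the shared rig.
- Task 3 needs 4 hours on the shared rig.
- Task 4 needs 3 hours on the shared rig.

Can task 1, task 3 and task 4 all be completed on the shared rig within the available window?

Running back to back, the jobs need 3 + 4 + 3 = 10 hours on the shared rig.
Since 10 > 9, they cannot all fit.

No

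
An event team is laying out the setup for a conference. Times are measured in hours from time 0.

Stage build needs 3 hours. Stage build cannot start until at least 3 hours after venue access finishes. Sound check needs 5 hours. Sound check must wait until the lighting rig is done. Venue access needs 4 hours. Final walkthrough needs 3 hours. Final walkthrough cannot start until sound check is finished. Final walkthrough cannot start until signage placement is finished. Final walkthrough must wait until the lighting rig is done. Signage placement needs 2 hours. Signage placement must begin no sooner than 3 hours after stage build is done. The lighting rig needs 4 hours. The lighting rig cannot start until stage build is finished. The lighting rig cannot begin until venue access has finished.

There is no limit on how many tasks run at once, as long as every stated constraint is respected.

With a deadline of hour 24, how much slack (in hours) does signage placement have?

Venue access has no prerequisites, so it starts at hour 0 and finishes at hour 4.
Stage build waits on venue access (finishes hour 4, plus 3-hour gap → hour 7), so it starts at hour 7 and finishes at 7 + 3 = hour 10.
Signage placement cannot begin until stage build (finishes hour 10, plus 3-hour gap → hour 13). It runs from hour 13 to 13 + 2 = hour 15.

Working backward from the deadline:
Nothing follows final walkthrough; the deadline of hour 24 is its only limit. It must start by 24 − 3 = hour 21.
Signage placement has to be done before final walkthrough (must start by hour 21). That means finishing by hour 21, i.e. starting by 21 − 2 = hour 19.
So signage placement can start as early as hour 13 and as late as hour 19, giving 19 − 13 = 6 hours of slack.

6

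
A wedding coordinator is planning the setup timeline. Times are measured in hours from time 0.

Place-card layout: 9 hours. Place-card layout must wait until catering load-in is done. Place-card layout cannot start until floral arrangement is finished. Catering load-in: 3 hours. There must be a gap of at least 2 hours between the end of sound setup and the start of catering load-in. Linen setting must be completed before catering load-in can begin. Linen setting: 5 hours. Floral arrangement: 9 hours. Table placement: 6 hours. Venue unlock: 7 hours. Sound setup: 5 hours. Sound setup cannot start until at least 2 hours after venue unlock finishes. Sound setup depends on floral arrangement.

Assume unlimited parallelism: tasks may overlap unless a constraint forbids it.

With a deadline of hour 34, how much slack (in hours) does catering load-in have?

Floral arrangement has no prerequisites, so it starts at hour 0 and finishes at hour 9.
Linen setting can start immediately at hour 0; it finishes at hour 5.
Nothing blocks venue unlock, so it runs from hour 0 to hour 7.
Sound setup needs all of venue unlock (finishes hour 7, plus 2-hour gap → hour 9); floral arrangement (finishes hour 9). That puts its earliest start at hour 9; it finishes at 9 + 5 = hour 14.
Catering load-in cannot start until sound setup (finishes hour 14, plus 2-hour gap → hour 16); linen setting (finishes hour 5). The controlling bound is hour 16, so catering load-in finishes at 16 + 3 = hour 19.

Working backward from the deadline:
To finish by hour 34, place-card layout (duration 9) must start no later than hour 25.
Catering load-in must finish before place-card layout (must start by hour 25). With a 3-hour duration, catering load-in must start by 25 − 3 = hour 22.
So catering load-in can start as early as hour 16 and as late as hour 22, giving 22 − 16 = 6 hours of slack.

6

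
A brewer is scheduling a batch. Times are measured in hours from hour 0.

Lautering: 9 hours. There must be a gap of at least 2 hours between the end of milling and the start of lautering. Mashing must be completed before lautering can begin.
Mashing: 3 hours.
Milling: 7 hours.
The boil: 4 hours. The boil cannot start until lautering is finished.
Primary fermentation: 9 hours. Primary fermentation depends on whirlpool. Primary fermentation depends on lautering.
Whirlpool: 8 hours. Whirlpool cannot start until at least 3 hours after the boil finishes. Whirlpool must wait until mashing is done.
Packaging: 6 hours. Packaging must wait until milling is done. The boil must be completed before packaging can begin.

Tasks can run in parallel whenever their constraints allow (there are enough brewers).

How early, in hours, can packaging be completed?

Mashing can start immediately at hour 0; it finishes at hour 3.
Milling can start immediately at hour 0; it finishes at hour 7.
Lautering cannot start until milling (finishes hour 7, plus 2-hour gap → hour 9); mashing (finishes hour 3). The controlling bound is hour 9, so lautering finishes at 9 + 9 = hour 18.
The boil waits on lautering (finishes hour 18), so it starts at hour 18 and finishes at 18 + 4 = hour 22.
Packaging has to wait for milling (finishes hour 7); the boil (finishes hour 22). The latest of these is hour 22, so packaging runs hour 22 to 22 + 6 = hour 28.

28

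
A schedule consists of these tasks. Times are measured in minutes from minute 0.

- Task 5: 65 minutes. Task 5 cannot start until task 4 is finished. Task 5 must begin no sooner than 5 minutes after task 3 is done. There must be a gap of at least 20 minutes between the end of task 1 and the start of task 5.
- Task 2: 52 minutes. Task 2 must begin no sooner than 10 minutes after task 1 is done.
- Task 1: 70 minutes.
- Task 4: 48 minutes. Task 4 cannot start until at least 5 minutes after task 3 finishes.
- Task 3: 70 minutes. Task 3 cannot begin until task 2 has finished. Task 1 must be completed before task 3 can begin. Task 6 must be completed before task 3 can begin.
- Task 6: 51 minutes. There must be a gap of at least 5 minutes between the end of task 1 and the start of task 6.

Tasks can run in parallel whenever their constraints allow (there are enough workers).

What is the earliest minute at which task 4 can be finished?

Task 1 can start immediately at minute 0; it finishes at minute 70.
Task 6 waits on task 1 (finishes minute 70, plus 5-minute gap → minute 75), so it starts at minute 75 and finishes at 75 + 51 = minute 126.
After task 1 (finishes minute 70, plus 10-minute gap → minute 80), task 2 can start at minute 80 and finishes at minute 132.
Task 3 cannot start until task 2 (finishes minute 132); task 1 (finishes minute 70); task 6 (finishes minute 126). The controlling bound is minute 132, so task 3 finishes at 132 + 70 = minute 202.
After task 3 (finishes minute 202, plus 5-minute gap → minute 207), task 4 can start at minute 207 and finishes at minute 255.

255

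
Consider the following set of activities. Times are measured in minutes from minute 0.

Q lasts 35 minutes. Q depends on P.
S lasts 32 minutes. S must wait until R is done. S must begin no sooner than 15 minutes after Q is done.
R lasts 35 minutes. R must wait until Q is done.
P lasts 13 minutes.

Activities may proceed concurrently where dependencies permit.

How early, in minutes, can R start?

48

Nothing blocks P, so it runs from minute 0 to minute 13.
After P (finishes minute 13), Q can start at minute 13 and finishes at minute 48.
R waits on Q (finishes minute 48), so the earliest it can start is minute 48.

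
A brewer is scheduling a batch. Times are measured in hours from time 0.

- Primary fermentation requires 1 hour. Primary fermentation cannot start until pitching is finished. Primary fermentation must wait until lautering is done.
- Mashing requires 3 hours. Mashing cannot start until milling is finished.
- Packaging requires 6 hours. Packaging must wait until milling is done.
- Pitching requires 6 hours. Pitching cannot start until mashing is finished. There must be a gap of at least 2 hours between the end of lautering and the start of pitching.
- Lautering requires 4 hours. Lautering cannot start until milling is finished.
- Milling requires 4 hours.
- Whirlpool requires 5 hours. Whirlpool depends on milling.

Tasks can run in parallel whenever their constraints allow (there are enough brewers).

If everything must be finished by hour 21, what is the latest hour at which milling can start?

4

Primary fermentation must finish by hour 21; it takes 1 hour, so it must start by 21 − 1 = hour 20.
Since primary fermentation (must start by hour 20) depends on it, pitching must finish by hour 20. Backing off its 6-hour duration gives a latest start of hour 14.
Since pitching (must start by hour 14) depends on it, mashing must finish by hour 14. Backing off its 3-hour duration gives a latest start of hour 11.
Lautering feeds pitching (must start by hour 14, minus 2-hour gap → hour 12); primary fermentation (must start by hour 20). Taking the minimum, lautering must finish by hour 12 and start by 12 − 4 = hour 8.
To finish by hour 21, whirlpool (duration 5) must start no later than hour 16.
To finish by hour 21, packaging (duration 6) must start no later than hour 15.
For milling: mashing (must start by hour 11); lautering (must start by hour 8); whirlpool (must start by hour 16); packaging (must start by hour 15). The most restrictive is hour 8; with a 4-hour duration, milling must start by hour 4.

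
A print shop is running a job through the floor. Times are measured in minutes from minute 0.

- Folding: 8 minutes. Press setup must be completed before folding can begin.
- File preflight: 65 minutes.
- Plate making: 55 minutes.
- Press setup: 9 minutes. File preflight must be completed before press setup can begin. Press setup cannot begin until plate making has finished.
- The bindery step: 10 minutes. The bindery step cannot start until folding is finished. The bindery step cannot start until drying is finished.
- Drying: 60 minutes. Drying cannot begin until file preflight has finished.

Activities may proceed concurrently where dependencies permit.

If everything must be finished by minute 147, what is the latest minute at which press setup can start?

The bindery step must finish by minute 147; it takes 10 minutes, so it must start by 147 − 10 = minute 137.
Folding must finish before the bindery step (must start by minute 137). With an 8-minute duration, folding must start by 137 − 8 = minute 129.
Press setup feeds into folding (must start by minute 129); so press setup must finish by minute 129 and therefore start by minute 120.

120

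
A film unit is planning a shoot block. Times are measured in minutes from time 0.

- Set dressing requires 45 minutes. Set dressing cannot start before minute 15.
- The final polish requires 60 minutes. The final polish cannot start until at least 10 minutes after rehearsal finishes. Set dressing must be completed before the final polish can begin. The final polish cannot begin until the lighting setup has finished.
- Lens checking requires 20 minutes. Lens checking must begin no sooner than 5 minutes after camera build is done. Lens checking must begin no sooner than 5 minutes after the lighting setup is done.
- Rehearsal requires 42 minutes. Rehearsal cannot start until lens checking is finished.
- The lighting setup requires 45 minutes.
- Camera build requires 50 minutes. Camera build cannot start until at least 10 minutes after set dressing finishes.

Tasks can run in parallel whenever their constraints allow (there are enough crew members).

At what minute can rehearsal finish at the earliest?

187

The lighting setup can start immediately at minute 0; it finishes at minute 45.
After its own release at minute 15, set dressing can start at minute 15 and finishes at minute 60.
After set dressing (finishes minute 60, plus 10-minute gap → minute 70), camera build can start at minute 70 and finishes at minute 120.
For lens checking: camera build (finishes minute 120, plus 5-minute gap → minute 125); the lighting setup (finishes minute 45, plus 5-minute gap → minute 50). Taking the maximum gives a start of minute 125, and it finishes at 125 + 20 = minute 145.
After lens checking (finishes minute 145), rehearsal can start at minute 145 and finishes at minute 187.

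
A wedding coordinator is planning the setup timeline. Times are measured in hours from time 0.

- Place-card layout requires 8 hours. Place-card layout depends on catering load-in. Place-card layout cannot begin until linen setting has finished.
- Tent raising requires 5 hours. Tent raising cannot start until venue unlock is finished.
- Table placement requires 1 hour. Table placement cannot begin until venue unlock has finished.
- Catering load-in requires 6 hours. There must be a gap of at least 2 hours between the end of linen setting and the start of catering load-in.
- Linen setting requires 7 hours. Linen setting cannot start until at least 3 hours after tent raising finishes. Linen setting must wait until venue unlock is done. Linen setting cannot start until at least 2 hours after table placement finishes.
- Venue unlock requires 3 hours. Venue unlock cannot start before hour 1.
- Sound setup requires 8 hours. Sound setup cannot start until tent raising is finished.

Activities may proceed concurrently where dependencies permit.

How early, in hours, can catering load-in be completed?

After its own release at hour 1, venue unlock can start at hour 1 and finishes at hour 4.
After venue unlock (finishes hour 4), table placement can start at hour 4 and finishes at hour 5.
Tent raising waits on venue unlock (finishes hour 4), so it starts at hour 4 and finishes at 4 + 5 = hour 9.
Linen setting needs all of tent raising (finishes hour 9, plus 3-hour gap → hour 12); venue unlock (finishes hour 4); table placement (finishes hour 5, plus 2-hour gap → hour 7). That puts its earliest start at hour 12; it finishes at 12 + 7 = hour 19.
Catering load-in waits on linen setting (finishes hour 19, plus 2-hour gap → hour 21), so it starts at hour 21 and finishes at 21 + 6 = hour 27.

27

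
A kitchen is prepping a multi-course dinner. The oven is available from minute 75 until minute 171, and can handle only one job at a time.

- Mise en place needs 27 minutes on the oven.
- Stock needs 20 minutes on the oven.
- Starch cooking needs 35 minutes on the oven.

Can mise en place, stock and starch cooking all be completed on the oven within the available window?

The oven window is 171 − 75 = 96 minutes.
Running back to back, the jobs need 27 + 20 + 35 = 82 minutes on the oven.
Since 82 ≤ 96, they fit within the window.

Yes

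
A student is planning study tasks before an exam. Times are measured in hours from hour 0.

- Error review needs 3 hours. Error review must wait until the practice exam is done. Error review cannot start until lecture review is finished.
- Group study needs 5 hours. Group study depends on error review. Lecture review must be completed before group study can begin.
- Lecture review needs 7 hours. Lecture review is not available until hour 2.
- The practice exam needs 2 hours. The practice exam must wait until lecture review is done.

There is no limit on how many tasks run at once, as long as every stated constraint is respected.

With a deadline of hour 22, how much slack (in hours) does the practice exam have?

3

Lecture review waits on its own release at hour 2, so it starts at hour 2 and finishes at 2 + 7 = hour 9.
The practice exam cannot begin until lecture review (finishes hour 9). It runs from hour 9 to 9 + 2 = hour 11.

Working backward from the deadline:
To finish by hour 22, group study (duration 5) must start no later than hour 17.
Error review must finish before group study (must start by hour 17). With a 3-hour duration, error review must start by 17 − 3 = hour 14.
The practice exam feeds into error review (must start by hour 14); so the practice exam must finish by hour 14 and therefore start by hour 12.
So the practice exam can start as early as hour 9 and as late as hour 12, giving 12 − 9 = 3 hours of slack.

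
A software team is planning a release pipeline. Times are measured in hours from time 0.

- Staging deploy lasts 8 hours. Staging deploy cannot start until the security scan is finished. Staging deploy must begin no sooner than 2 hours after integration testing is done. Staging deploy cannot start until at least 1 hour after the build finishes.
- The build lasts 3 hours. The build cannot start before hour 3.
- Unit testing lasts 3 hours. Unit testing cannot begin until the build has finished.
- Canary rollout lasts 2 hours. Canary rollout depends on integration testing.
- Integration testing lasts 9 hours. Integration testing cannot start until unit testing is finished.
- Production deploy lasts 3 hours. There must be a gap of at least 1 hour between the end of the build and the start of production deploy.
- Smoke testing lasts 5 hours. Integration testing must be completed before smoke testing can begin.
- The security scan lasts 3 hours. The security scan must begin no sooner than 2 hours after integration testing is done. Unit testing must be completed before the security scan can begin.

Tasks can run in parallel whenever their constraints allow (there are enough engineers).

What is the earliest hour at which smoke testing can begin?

After its own release at hour 3, the build can start at hour 3 and finishes at hour 6.
Unit testing cannot begin until the build (finishes hour 6). It runs from hour 6 to 6 + 3 = hour 9.
Integration testing cannot begin until unit testing (finishes hour 9). It runs from hour 9 to 9 + 9 = hour 18.
Smoke testing waits on integration testing (finishes hour 18), so the earliest it can start is hour 18.

18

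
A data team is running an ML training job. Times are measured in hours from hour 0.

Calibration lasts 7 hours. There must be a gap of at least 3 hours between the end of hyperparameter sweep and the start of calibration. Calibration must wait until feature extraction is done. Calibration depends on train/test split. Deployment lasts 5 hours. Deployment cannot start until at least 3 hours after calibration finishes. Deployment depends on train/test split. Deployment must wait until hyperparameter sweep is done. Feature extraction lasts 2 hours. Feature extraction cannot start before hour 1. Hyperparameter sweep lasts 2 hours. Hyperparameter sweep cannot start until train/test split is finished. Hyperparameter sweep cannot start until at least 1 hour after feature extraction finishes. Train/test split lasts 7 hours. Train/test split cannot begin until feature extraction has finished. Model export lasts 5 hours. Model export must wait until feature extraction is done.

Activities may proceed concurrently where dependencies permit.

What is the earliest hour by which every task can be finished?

After its own release at hour 1, feature extraction can start at hour 1 and finishes at hour 3.
Model export waits on feature extraction (finishes hour 3), so it starts at hour 3 and finishes at 3 + 5 = hour 8.
Train/test split cannot begin until feature extraction (finishes hour 3). It runs from hour 3 to 3 + 7 = hour 10.
Hyperparameter sweep has to wait for train/test split (finishes hour 10); feature extraction (finishes hour 3, plus 1-hour gap → hour 4). The latest of these is hour 10, so hyperparameter sweep runs hour 10 to 10 + 2 = hour 12.
For calibration: hyperparameter sweep (finishes hour 12, plus 3-hour gap → hour 15); feature extraction (finishes hour 3); train/test split (finishes hour 10). Taking the maximum gives a start of hour 15, and it finishes at 15 + 7 = hour 22.
Deployment needs all of calibration (finishes hour 22, plus 3-hour gap → hour 25); train/test split (finishes hour 10); hyperparameter sweep (finishes hour 12). That puts its earliest start at hour 25; it finishes at 25 + 5 = hour 30.
All tasks are finished once the last one completes. Finish times: Feature extraction at 3, Train/test split at 10, Hyperparameter sweep at 12, Calibration at 22, Model export at 8, Deployment at 30. The latest is hour 30.

30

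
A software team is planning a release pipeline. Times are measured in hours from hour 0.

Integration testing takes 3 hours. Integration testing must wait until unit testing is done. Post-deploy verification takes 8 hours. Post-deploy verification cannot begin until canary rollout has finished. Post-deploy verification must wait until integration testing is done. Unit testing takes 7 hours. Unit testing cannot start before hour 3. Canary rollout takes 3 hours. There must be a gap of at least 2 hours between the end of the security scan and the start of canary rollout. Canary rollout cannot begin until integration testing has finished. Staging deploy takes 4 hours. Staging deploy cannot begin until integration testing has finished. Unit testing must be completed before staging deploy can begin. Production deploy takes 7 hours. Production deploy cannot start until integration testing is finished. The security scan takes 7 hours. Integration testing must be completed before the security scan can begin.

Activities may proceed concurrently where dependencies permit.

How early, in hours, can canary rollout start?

22

After its own release at hour 3, unit testing can start at hour 3 and finishes at hour 10.
After unit testing (finishes hour 10), integration testing can start at hour 10 and finishes at hour 13.
The security scan waits on integration testing (finishes hour 13), so it starts at hour 13 and finishes at 13 + 7 = hour 20.
Canary rollout waits on the security scan (finishes hour 20, plus 2-hour gap → hour 22); integration testing (finishes hour 13). The latest of these is hour 22, which is the earliest canary rollout can start.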